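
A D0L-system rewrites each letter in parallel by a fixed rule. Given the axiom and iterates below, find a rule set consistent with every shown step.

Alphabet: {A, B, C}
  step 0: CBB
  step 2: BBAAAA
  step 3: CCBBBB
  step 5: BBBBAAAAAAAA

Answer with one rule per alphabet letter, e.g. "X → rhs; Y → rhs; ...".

A->B, B->C, C->AA

  step 2 ⇒ step 3: BBAAAA ⇒ C·C·B·B·B·B
    A ↦ B
    B ↦ C
    C ↦ AA  (constrained at step 0)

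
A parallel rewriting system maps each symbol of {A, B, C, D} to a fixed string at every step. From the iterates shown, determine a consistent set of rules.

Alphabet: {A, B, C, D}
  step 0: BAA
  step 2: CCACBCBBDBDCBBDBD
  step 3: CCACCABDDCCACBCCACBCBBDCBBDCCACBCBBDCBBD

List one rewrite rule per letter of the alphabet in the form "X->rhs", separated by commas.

  step 2 ⇒ step 3: CCACBCBBDBDCBBDBD ⇒ CCA·CCA·BDD·CCA·CB·CCA·CB·CB·BD·CB·BD·CCA·CB·CB·BD·CB·BD
    A ↦ BDD
    B ↦ CB
    C ↦ CCA
    D ↦ BD

A->BDD, B->CB, C->CCA, D->BD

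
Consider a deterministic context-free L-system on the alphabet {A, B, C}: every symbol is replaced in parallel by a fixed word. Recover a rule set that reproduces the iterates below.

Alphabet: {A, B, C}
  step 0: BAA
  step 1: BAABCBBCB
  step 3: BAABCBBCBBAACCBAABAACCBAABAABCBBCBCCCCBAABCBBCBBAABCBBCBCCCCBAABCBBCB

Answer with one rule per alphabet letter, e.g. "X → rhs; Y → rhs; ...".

A->BCB, B->BAA, C->CC

  step 0 ⇒ step 1: BAA ⇒ BAA·BCB·BCB
    A ↦ BCB
    B ↦ BAA
    C ↦ CC  (constrained at step 1)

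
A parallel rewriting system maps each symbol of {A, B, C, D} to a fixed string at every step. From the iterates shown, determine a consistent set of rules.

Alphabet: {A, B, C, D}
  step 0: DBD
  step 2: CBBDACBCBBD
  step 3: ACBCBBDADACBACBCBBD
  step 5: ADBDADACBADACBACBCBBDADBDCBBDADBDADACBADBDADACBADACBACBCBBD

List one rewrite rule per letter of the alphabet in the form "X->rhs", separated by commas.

  step 2 ⇒ step 3: CBBDACBCBBD ⇒ A·CB·CB·BD·AD·A·CB·A·CB·CB·BD
    A ↦ AD
    B ↦ CB
    C ↦ A
    D ↦ BD

A->AD, B->CB, C->A, D->BD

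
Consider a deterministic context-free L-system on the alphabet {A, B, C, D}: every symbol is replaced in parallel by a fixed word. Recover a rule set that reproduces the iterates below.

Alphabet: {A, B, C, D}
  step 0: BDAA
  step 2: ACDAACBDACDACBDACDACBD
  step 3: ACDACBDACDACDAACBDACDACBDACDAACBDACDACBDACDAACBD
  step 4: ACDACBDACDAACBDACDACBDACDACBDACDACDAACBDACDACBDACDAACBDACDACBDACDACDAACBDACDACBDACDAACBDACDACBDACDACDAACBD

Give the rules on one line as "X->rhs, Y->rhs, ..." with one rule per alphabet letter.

A->ACD, B->A, C->A, D->CBD

  step 3 ⇒ step 4: ACDACBDACDACDAACBDACDACBDACDAACBDACDACBDACDAACBD ⇒ ACD·A·CBD·ACD·A·A·CBD·ACD·A·CBD·ACD·A·CBD·ACD·ACD·A·A·CBD·ACD·A·CBD·ACD·A·A·CBD·ACD·A·CBD·ACD·ACD·A·A·CBD·ACD·A·CBD·ACD·A·A·CBD·ACD·A·CBD·ACD·ACD·A·A·CBD
    A ↦ ACD
    B ↦ A
    C ↦ A
    D ↦ CBD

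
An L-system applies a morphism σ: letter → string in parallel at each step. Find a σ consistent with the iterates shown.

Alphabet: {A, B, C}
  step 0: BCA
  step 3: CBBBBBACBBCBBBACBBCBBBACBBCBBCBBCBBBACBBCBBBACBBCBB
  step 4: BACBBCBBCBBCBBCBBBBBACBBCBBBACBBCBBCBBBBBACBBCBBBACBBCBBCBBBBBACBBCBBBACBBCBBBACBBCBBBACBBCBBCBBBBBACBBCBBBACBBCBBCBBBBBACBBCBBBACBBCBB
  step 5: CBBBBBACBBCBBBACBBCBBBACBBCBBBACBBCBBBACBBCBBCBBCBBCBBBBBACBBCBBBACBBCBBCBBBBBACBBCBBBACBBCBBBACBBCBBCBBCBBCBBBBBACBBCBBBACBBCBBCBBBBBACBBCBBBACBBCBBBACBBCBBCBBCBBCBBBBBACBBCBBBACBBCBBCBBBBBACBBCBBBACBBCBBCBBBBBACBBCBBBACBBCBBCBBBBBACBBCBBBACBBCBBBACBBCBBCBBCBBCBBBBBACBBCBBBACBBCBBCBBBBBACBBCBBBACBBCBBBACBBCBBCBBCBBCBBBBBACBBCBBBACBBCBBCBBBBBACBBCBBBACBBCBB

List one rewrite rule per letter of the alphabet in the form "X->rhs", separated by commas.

  step 4 ⇒ step 5: BACBBCBBCBBCBBCBBBBBACBBCBBBACBBCBBCBBBBBACBBCBBBACBBCBBCBBBBBACBBCBBBACBBCBBBACBBCBBBACBBCBBCBBBBBACBBCBBBACBBCBBCBBBBBACBBCBBBACBBCBB ⇒ CBB·BB·BA·CBB·CBB·BA·CBB·CBB·BA·CBB·CBB·BA·CBB·CBB·BA·CBB·CBB·CBB·CBB·CBB·BB·BA·CBB·CBB·BA·CBB·CBB·CBB·BB·BA·CBB·CBB·BA·CBB·CBB·BA·CBB·CBB·CBB·CBB·CBB·BB·BA·CBB·CBB·BA·CBB·CBB·CBB·BB·BA·CBB·CBB·BA·CBB·CBB·BA·CBB·CBB·CBB·CBB·CBB·BB·BA·CBB·CBB·BA·CBB·CBB·CBB·BB·BA·CBB·CBB·BA·CBB·CBB·CBB·BB·BA·CBB·CBB·BA·CBB·CBB·CBB·BB·BA·CBB·CBB·BA·CBB·CBB·BA·CBB·CBB·CBB·CBB·CBB·BB·BA·CBB·CBB·BA·CBB·CBB·CBB·BB·BA·CBB·CBB·BA·CBB·CBB·BA·CBB·CBB·CBB·CBB·CBB·BB·BA·CBB·CBB·BA·CBB·CBB·CBB·BB·BA·CBB·CBB·BA·CBB·CBB
    A ↦ BB
    B ↦ CBB
    C ↦ BA

A->BB, B->CBB, C->BA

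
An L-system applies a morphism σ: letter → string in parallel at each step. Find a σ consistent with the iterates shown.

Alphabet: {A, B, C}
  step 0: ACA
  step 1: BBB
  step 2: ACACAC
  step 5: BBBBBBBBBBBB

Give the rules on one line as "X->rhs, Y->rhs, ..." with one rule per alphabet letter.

  step 1 ⇒ step 2: BBB ⇒ AC·AC·AC
    B ↦ AC
  step 0 ⇒ step 1: ACA ⇒ B·B·B
    A ↦ B
  step 0 ⇒ step 1: ACA ⇒ B·B·B
    C ↦ B

A->B, B->AC, C->B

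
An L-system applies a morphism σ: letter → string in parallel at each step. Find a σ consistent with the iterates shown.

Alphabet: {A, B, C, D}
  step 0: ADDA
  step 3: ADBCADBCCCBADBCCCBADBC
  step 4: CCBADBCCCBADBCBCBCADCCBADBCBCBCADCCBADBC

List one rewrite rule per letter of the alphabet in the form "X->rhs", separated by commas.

A->C, B->AD, C->BC, D->CB

  step 3 ⇒ step 4: ADBCADBCCCBADBCCCBADBC ⇒ C·CB·AD·BC·C·CB·AD·BC·BC·BC·AD·C·CB·AD·BC·BC·BC·AD·C·CB·AD·BC
    A ↦ C
    B ↦ AD
    C ↦ BC
    D ↦ CB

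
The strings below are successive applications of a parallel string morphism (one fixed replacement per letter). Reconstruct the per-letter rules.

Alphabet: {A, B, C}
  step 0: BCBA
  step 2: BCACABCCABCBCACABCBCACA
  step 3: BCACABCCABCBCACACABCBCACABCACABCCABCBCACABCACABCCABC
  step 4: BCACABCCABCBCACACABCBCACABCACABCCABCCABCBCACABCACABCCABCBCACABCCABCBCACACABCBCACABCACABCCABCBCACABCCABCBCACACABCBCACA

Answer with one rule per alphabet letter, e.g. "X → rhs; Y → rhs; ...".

A->BC, B->BCA, C->CA

  step 3 ⇒ step 4: BCACABCCABCBCACACABCBCACABCACABCCABCBCACABCACABCCABC ⇒ BCA·CA·BC·CA·BC·BCA·CA·CA·BC·BCA·CA·BCA·CA·BC·CA·BC·CA·BC·BCA·CA·BCA·CA·BC·CA·BC·BCA·CA·BC·CA·BC·BCA·CA·CA·BC·BCA·CA·BCA·CA·BC·CA·BC·BCA·CA·BC·CA·BC·BCA·CA·CA·BC·BCA·CA
    A ↦ BC
    B ↦ BCA
    C ↦ CA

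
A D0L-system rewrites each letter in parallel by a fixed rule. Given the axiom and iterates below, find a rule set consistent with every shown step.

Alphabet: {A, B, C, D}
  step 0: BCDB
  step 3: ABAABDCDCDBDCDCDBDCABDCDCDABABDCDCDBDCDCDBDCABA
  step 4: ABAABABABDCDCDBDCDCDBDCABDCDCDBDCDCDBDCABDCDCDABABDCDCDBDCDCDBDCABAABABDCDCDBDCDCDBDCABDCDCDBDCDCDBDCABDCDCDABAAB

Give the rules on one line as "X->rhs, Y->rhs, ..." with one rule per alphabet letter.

  step 3 ⇒ step 4: ABAABDCDCDBDCDCDBDCABDCDCDABABDCDCDBDCDCDBDCABA ⇒ AB·A·AB·AB·A·BDC·DCD·BDC·DCD·BDC·A·BDC·DCD·BDC·DCD·BDC·A·BDC·DCD·AB·A·BDC·DCD·BDC·DCD·BDC·AB·A·AB·A·BDC·DCD·BDC·DCD·BDC·A·BDC·DCD·BDC·DCD·BDC·A·BDC·DCD·AB·A·AB
    A ↦ AB
    B ↦ A
    C ↦ DCD
    D ↦ BDC

A->AB, B->A, C->DCD, D->BDC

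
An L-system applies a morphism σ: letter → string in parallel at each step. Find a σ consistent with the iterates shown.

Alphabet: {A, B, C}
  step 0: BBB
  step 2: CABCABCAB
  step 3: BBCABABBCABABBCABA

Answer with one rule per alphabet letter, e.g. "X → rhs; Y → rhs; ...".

  step 2 ⇒ step 3: CABCABCAB ⇒ BB·CAB·A·BB·CAB·A·BB·CAB·A
    A ↦ CAB
    B ↦ A
    C ↦ BB

A->CAB, B->A, C->BB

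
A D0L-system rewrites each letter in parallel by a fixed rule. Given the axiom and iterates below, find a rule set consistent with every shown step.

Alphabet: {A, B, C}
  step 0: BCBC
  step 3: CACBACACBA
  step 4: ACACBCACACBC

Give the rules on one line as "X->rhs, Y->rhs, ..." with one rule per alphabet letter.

A->C, B->CB, C->A

  step 3 ⇒ step 4: CACBACACBA ⇒ A·C·A·CB·C·A·C·A·CB·C
    A ↦ C
    B ↦ CB
    C ↦ A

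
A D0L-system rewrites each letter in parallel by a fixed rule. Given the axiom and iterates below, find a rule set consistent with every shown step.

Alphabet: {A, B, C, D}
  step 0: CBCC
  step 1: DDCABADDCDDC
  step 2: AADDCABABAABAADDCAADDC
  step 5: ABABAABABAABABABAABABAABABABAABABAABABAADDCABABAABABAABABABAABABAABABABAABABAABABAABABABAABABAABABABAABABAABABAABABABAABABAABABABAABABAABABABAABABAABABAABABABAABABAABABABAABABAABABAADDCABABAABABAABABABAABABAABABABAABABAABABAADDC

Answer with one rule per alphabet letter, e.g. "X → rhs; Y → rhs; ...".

A->AB, B->ABA, C->DDC, D->A

  step 1 ⇒ step 2: DDCABADDCDDC ⇒ A·A·DDC·AB·ABA·AB·A·A·DDC·A·A·DDC
    A ↦ AB
    B ↦ ABA
    C ↦ DDC
    D ↦ A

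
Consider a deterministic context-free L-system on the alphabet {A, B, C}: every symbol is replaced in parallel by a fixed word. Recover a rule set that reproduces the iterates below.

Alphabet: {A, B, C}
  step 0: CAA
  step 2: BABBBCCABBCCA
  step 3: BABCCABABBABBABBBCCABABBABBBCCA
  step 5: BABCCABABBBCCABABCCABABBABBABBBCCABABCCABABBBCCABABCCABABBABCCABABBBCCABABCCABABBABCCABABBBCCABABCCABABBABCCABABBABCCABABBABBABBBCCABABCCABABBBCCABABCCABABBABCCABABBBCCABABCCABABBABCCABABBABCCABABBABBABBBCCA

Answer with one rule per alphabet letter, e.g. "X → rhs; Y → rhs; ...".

  step 2 ⇒ step 3: BABBBCCABBCCA ⇒ BAB·CCA·BAB·BAB·BAB·B·B·CCA·BAB·BAB·B·B·CCA
    A ↦ CCA
    B ↦ BAB
    C ↦ B

A->CCA, B->BAB, C->B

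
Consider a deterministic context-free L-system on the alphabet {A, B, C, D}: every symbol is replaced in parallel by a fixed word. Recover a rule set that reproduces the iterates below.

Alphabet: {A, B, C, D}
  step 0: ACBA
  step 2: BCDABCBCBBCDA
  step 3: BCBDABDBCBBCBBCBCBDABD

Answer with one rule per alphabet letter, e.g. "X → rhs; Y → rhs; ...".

  step 2 ⇒ step 3: BCDABCBCBBCDA ⇒ BC·B·DA·BD·BC·B·BC·B·BC·BC·B·DA·BD
    A ↦ BD
    B ↦ BC
    C ↦ B
    D ↦ DA

A->BD, B->BC, C->B, D->DA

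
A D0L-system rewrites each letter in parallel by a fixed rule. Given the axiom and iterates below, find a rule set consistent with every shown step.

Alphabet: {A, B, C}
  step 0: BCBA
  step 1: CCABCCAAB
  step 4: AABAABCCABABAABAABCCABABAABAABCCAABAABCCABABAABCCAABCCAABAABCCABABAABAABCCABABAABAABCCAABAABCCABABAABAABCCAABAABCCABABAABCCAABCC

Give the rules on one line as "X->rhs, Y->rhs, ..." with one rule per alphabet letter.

  step 0 ⇒ step 1: BCBA ⇒ CC·AB·CC·AAB
    A ↦ AAB
    B ↦ CC
    C ↦ AB

A->AAB, B->CC, C->AB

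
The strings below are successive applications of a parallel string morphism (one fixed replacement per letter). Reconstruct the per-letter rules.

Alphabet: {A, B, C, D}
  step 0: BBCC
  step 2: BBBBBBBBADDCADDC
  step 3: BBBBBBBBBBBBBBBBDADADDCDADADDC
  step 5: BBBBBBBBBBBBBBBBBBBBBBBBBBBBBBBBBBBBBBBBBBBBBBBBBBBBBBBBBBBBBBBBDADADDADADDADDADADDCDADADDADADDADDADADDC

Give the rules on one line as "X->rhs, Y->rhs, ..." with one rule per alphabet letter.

  step 2 ⇒ step 3: BBBBBBBBADDCADDC ⇒ BB·BB·BB·BB·BB·BB·BB·BB·D·AD·AD·DC·D·AD·AD·DC
    A ↦ D
    B ↦ BB
    C ↦ DC
    D ↦ AD

A->D, B->BB, C->DC, D->AD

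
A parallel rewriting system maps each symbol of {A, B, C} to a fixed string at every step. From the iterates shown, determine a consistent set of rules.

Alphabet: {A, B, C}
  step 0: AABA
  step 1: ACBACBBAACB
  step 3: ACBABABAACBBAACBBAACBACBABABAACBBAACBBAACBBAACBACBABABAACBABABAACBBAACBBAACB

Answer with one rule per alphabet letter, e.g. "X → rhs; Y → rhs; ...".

  step 0 ⇒ step 1: AABA ⇒ ACB·ACB·BA·ACB
    A ↦ ACB
    B ↦ BA
    C ↦ ABA  (constrained at step 1)

A->ACB, B->BA, C->ABA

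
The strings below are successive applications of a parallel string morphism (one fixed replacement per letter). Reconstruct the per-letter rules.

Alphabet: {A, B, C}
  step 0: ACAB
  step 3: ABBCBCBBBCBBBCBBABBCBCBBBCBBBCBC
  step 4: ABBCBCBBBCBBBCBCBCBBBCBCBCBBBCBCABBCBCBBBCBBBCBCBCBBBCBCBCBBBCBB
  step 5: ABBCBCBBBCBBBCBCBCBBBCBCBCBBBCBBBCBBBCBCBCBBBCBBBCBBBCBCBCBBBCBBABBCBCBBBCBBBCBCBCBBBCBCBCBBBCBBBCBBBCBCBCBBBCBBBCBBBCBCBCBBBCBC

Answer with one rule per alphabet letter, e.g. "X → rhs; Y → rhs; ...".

  step 4 ⇒ step 5: ABBCBCBBBCBBBCBCBCBBBCBCBCBBBCBCABBCBCBBBCBBBCBCBCBBBCBCBCBBBCBB ⇒ AB·BC·BC·BB·BC·BB·BC·BC·BC·BB·BC·BC·BC·BB·BC·BB·BC·BB·BC·BC·BC·BB·BC·BB·BC·BB·BC·BC·BC·BB·BC·BB·AB·BC·BC·BB·BC·BB·BC·BC·BC·BB·BC·BC·BC·BB·BC·BB·BC·BB·BC·BC·BC·BB·BC·BB·BC·BB·BC·BC·BC·BB·BC·BC
    A ↦ AB
    B ↦ BC
    C ↦ BB

A->AB, B->BC, C->BB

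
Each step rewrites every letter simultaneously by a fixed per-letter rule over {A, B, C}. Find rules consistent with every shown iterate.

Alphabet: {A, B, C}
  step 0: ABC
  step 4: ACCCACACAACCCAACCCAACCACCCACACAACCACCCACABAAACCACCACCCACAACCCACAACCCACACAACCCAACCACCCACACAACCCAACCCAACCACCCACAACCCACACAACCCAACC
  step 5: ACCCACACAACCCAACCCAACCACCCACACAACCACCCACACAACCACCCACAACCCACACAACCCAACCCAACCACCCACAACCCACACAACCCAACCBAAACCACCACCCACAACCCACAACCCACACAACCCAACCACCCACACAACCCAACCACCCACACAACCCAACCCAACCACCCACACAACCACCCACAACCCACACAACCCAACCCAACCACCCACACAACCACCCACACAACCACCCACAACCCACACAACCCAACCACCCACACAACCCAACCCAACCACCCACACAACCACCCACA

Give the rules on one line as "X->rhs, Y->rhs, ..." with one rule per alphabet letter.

A->ACC, B->BAA, C->CA

  step 4 ⇒ step 5: ACCCACACAACCCAACCCAACCACCCACACAACCACCCACABAAACCACCACCCACAACCCACAACCCACACAACCCAACCACCCACACAACCCAACCCAACCACCCACAACCCACACAACCCAACC ⇒ ACC·CA·CA·CA·ACC·CA·ACC·CA·ACC·ACC·CA·CA·CA·ACC·ACC·CA·CA·CA·ACC·ACC·CA·CA·ACC·CA·CA·CA·ACC·CA·ACC·CA·ACC·ACC·CA·CA·ACC·CA·CA·CA·ACC·CA·ACC·BAA·ACC·ACC·ACC·CA·CA·ACC·CA·CA·ACC·CA·CA·CA·ACC·CA·ACC·ACC·CA·CA·CA·ACC·CA·ACC·ACC·CA·CA·CA·ACC·CA·ACC·CA·ACC·ACC·CA·CA·CA·ACC·ACC·CA·CA·ACC·CA·CA·CA·ACC·CA·ACC·CA·ACC·ACC·CA·CA·CA·ACC·ACC·CA·CA·CA·ACC·ACC·CA·CA·ACC·CA·CA·CA·ACC·CA·ACC·ACC·CA·CA·CA·ACC·CA·ACC·CA·ACC·ACC·CA·CA·CA·ACC·ACC·CA·CA
    A ↦ ACC
    B ↦ BAA
    C ↦ CA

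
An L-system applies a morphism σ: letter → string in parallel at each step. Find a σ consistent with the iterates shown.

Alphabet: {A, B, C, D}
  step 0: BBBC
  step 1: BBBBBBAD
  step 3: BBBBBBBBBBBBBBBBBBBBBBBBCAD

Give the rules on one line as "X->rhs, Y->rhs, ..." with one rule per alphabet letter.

A->D, B->BB, C->AD, D->C

  step 0 ⇒ step 1: BBBC ⇒ BB·BB·BB·AD
    B ↦ BB
    C ↦ AD
    A ↦ D  (constrained at step 1)
    D ↦ C  (constrained at step 1)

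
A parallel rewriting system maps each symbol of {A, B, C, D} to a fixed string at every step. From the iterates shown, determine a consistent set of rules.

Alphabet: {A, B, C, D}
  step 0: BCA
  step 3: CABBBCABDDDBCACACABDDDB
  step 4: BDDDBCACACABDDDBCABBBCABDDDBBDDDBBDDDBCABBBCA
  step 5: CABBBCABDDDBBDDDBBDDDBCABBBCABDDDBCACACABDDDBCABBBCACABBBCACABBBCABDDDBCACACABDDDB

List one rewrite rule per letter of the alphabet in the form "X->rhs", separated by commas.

A->DB, B->CA, C->BDD, D->B

  step 4 ⇒ step 5: BDDDBCACACABDDDBCABBBCABDDDBBDDDBBDDDBCABBBCA ⇒ CA·B·B·B·CA·BDD·DB·BDD·DB·BDD·DB·CA·B·B·B·CA·BDD·DB·CA·CA·CA·BDD·DB·CA·B·B·B·CA·CA·B·B·B·CA·CA·B·B·B·CA·BDD·DB·CA·CA·CA·BDD·DB
    A ↦ DB
    B ↦ CA
    C ↦ BDD
    D ↦ B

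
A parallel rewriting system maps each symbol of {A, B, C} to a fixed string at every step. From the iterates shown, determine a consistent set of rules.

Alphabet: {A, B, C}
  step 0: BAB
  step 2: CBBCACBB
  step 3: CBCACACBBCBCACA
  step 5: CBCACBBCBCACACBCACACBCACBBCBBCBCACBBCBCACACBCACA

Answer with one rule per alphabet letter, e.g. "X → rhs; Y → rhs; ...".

A->B, B->CA, C->CB

  step 2 ⇒ step 3: CBBCACBB ⇒ CB·CA·CA·CB·B·CB·CA·CA
    A ↦ B
    B ↦ CA
    C ↦ CB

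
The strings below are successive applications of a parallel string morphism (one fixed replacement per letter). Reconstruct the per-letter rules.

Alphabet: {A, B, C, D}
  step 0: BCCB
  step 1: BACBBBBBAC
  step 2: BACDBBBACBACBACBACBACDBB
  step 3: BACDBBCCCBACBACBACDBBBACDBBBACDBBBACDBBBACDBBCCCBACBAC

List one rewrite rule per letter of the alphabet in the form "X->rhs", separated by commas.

A->D, B->BAC, C->BB, D->CCC

  step 2 ⇒ step 3: BACDBBBACBACBACBACBACDBB ⇒ BAC·D·BB·CCC·BAC·BAC·BAC·D·BB·BAC·D·BB·BAC·D·BB·BAC·D·BB·BAC·D·BB·CCC·BAC·BAC
    A ↦ D
    B ↦ BAC
    C ↦ BB
    D ↦ CCC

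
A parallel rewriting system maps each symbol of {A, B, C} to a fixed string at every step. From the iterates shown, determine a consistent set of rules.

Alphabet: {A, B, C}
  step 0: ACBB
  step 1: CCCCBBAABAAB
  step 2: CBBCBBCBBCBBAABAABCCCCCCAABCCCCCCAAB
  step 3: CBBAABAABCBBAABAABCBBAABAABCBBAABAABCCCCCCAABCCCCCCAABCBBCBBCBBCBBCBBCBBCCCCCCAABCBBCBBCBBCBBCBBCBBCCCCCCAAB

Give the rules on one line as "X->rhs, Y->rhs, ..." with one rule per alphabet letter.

  step 2 ⇒ step 3: CBBCBBCBBCBBAABAABCCCCCCAABCCCCCCAAB ⇒ CBB·AAB·AAB·CBB·AAB·AAB·CBB·AAB·AAB·CBB·AAB·AAB·CCC·CCC·AAB·CCC·CCC·AAB·CBB·CBB·CBB·CBB·CBB·CBB·CCC·CCC·AAB·CBB·CBB·CBB·CBB·CBB·CBB·CCC·CCC·AAB
    A ↦ CCC
    B ↦ AAB
    C ↦ CBB

A->CCC, B->AAB, C->CBB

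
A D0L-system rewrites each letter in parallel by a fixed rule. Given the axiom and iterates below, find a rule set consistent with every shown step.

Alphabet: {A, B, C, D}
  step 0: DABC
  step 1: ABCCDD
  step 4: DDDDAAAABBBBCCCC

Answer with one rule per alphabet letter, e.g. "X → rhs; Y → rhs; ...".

  step 0 ⇒ step 1: DABC ⇒ A·B·CC·DD
    A ↦ B
    B ↦ CC
    C ↦ DD
    D ↦ A

A->B, B->CC, C->DD, D->A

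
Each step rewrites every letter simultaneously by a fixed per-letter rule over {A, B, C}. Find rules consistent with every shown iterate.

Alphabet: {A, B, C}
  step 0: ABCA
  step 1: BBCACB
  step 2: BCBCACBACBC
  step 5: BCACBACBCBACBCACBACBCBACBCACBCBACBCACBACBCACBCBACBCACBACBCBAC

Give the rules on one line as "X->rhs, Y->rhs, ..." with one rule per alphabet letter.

  step 1 ⇒ step 2: BBCACB ⇒ BC·BC·AC·B·AC·BC
    A ↦ B
    B ↦ BC
    C ↦ AC

A->B, B->BC, C->AC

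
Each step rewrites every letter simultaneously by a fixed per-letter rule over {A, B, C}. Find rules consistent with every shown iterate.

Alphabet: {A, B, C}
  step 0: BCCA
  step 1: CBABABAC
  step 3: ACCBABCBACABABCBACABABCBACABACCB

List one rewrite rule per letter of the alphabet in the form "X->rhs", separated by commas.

  step 0 ⇒ step 1: BCCA ⇒ CB·AB·AB·AC
    A ↦ AC
    B ↦ CB
    C ↦ AB

A->AC, B->CB, C->AB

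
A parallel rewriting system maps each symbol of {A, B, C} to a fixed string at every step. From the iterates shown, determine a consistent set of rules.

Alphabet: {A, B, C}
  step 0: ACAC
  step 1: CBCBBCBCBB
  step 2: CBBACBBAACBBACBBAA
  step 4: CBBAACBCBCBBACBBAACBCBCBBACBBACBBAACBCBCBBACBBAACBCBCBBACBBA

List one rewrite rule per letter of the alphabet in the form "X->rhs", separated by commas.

A->CB, B->A, C->CBB

  step 1 ⇒ step 2: CBCBBCBCBB ⇒ CBB·A·CBB·A·A·CBB·A·CBB·A·A
    B ↦ A
    C ↦ CBB
  step 0 ⇒ step 1: ACAC ⇒ CB·CBB·CB·CBB
    A ↦ CB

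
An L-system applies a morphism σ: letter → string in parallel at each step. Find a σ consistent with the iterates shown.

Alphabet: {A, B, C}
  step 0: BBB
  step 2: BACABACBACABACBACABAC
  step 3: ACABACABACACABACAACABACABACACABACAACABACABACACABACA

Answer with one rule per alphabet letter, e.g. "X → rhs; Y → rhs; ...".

  step 2 ⇒ step 3: BACABACBACABACBACABAC ⇒ ACA·BAC·A·BAC·ACA·BAC·A·ACA·BAC·A·BAC·ACA·BAC·A·ACA·BAC·A·BAC·ACA·BAC·A
    A ↦ BAC
    B ↦ ACA
    C ↦ A

A->BAC, B->ACA, C->A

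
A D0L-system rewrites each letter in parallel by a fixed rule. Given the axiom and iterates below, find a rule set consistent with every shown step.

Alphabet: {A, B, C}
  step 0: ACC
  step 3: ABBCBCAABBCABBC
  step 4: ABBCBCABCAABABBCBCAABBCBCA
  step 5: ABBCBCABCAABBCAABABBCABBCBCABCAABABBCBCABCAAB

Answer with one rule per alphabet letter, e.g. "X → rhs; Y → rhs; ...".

  step 4 ⇒ step 5: ABBCBCABCAABABBCBCAABBCBCA ⇒ AB·BC·BC·A·BC·A·AB·BC·A·AB·AB·BC·AB·BC·BC·A·BC·A·AB·AB·BC·BC·A·BC·A·AB
    A ↦ AB
    B ↦ BC
    C ↦ A

A->AB, B->BC, C->A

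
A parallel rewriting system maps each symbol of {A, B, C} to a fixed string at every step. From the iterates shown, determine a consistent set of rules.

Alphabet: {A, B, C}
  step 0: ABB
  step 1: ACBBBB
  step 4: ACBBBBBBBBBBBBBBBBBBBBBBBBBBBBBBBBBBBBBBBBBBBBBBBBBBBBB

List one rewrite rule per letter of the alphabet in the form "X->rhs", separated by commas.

A->AC, B->BB, C->BBB

  step 0 ⇒ step 1: ABB ⇒ AC·BB·BB
    A ↦ AC
    B ↦ BB
    C ↦ BBB  (constrained at step 1)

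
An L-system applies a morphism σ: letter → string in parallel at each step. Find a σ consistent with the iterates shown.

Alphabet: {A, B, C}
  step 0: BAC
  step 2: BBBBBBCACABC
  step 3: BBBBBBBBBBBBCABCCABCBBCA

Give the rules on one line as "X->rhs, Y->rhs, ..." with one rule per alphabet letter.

  step 2 ⇒ step 3: BBBBBBCACABC ⇒ BB·BB·BB·BB·BB·BB·CA·BC·CA·BC·BB·CA
    A ↦ BC
    B ↦ BB
    C ↦ CA

A->BC, B->BB, C->CA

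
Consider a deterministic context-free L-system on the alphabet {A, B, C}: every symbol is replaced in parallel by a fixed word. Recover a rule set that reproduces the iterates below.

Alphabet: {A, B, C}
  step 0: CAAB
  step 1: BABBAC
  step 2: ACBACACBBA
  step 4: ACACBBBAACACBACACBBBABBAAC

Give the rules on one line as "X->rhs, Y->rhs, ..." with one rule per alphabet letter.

  step 1 ⇒ step 2: BABBAC ⇒ AC·B·AC·AC·B·BA
    A ↦ B
    B ↦ AC
    C ↦ BA

A->B, B->AC, C->BA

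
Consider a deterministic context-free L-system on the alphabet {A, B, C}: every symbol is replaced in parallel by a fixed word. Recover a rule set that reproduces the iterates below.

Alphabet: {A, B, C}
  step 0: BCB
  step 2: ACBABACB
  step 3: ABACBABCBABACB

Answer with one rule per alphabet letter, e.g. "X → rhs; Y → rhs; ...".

  step 2 ⇒ step 3: ACBABACB ⇒ AB·A·CB·AB·CB·AB·A·CB
    A ↦ AB
    B ↦ CB
    C ↦ A

A->AB, B->CB, C->A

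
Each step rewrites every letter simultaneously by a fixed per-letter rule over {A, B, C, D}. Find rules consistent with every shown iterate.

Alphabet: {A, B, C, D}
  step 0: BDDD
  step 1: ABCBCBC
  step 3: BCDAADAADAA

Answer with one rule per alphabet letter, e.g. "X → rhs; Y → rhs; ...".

  step 0 ⇒ step 1: BDDD ⇒ A·BC·BC·BC
    B ↦ A
    D ↦ BC
    A ↦ D  (constrained at step 1)
    C ↦ BB  (constrained at step 1)

A->D, B->A, C->BB, D->BC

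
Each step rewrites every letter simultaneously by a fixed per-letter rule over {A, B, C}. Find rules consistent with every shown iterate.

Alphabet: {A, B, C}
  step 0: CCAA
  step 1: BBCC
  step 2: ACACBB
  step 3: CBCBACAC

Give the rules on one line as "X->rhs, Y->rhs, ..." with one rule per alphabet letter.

  step 2 ⇒ step 3: ACACBB ⇒ C·B·C·B·AC·AC
    A ↦ C
    B ↦ AC
    C ↦ B

A->C, B->AC, C->B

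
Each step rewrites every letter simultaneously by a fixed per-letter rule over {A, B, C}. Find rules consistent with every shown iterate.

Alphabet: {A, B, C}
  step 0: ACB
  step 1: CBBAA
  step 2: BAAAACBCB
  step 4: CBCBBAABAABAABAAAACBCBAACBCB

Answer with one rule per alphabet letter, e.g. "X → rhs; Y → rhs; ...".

A->CB, B->AA, C->B

  step 1 ⇒ step 2: CBBAA ⇒ B·AA·AA·CB·CB
    A ↦ CB
    B ↦ AA
    C ↦ B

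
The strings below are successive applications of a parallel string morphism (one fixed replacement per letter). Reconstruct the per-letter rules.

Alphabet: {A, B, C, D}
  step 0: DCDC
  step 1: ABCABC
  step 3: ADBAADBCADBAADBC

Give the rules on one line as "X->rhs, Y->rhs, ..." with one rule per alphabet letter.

  step 0 ⇒ step 1: DCDC ⇒ A·BC·A·BC
    C ↦ BC
    D ↦ A
    A ↦ B  (constrained at step 1)
    B ↦ AD  (constrained at step 1)

A->B, B->AD, C->BC, D->A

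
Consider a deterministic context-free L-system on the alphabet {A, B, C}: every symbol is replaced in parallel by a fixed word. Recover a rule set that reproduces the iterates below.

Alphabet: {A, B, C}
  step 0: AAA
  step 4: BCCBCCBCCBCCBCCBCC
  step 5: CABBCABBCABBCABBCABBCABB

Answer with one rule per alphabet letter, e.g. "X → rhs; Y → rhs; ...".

  step 4 ⇒ step 5: BCCBCCBCCBCCBCCBCC ⇒ CA·B·B·CA·B·B·CA·B·B·CA·B·B·CA·B·B·CA·B·B
    B ↦ CA
    C ↦ B
    A ↦ CC  (constrained at step 0)

A->CC, B->CA, C->B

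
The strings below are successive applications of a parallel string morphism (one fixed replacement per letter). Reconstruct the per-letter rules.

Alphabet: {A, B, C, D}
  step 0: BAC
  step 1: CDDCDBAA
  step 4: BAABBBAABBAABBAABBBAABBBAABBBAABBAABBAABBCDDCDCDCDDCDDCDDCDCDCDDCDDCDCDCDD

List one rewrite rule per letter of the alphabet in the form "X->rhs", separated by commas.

A->CD, B->CDD, C->BAA, D->B

  step 0 ⇒ step 1: BAC ⇒ CDD·CD·BAA
    A ↦ CD
    B ↦ CDD
    C ↦ BAA
    D ↦ B  (constrained at step 1)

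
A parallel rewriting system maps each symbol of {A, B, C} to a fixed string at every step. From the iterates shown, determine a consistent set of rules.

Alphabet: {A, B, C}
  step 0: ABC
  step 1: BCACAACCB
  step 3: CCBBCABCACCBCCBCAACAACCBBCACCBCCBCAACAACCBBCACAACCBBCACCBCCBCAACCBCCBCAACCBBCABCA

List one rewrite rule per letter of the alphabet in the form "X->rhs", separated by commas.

  step 0 ⇒ step 1: ABC ⇒ BCA·CAA·CCB
    A ↦ BCA
    B ↦ CAA
    C ↦ CCB

A->BCA, B->CAA, C->CCB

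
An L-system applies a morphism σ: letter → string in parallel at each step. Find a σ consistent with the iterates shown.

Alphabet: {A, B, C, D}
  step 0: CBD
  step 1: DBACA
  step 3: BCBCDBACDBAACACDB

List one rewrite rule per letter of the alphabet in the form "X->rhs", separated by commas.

A->BC, B->AC, C->DB, D->A

  step 0 ⇒ step 1: CBD ⇒ DB·AC·A
    B ↦ AC
    C ↦ DB
    D ↦ A
    A ↦ BC  (constrained at step 1)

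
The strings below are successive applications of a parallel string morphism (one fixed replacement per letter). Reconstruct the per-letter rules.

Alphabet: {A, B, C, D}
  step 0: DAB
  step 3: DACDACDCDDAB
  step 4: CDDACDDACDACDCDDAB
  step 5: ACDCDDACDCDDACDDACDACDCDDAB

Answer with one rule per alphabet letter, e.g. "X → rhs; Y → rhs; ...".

  step 4 ⇒ step 5: CDDACDDACDACDCDDAB ⇒ A·CD·CD·D·A·CD·CD·D·A·CD·D·A·CD·A·CD·CD·D·AB
    A ↦ D
    B ↦ AB
    C ↦ A
    D ↦ CD

A->D, B->AB, C->A, D->CD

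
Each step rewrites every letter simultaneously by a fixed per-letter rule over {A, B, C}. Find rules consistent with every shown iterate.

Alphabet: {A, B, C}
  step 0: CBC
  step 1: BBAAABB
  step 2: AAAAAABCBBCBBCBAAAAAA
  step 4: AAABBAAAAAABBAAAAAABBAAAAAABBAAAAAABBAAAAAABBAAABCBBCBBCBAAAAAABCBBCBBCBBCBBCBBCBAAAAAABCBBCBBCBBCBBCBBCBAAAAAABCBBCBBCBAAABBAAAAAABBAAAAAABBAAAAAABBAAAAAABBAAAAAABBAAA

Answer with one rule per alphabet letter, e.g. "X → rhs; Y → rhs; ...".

  step 1 ⇒ step 2: BBAAABB ⇒ AAA·AAA·BCB·BCB·BCB·AAA·AAA
    A ↦ BCB
    B ↦ AAA
  step 0 ⇒ step 1: CBC ⇒ BB·AAA·BB
    C ↦ BB

A->BCB, B->AAA, C->BB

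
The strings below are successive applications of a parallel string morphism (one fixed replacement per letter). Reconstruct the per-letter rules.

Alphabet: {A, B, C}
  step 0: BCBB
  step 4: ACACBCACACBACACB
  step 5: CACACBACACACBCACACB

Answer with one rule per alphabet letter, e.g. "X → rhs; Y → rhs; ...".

A->C, B->CB, C->A

  step 4 ⇒ step 5: ACACBCACACBACACB ⇒ C·A·C·A·CB·A·C·A·C·A·CB·C·A·C·A·CB
    A ↦ C
    B ↦ CB
    C ↦ A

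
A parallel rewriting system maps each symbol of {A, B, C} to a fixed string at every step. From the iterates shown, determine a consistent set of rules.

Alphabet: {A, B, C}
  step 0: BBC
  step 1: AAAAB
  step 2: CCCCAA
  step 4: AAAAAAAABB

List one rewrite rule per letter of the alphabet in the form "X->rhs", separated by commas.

A->C, B->AA, C->B

  step 1 ⇒ step 2: AAAAB ⇒ C·C·C·C·AA
    A ↦ C
    B ↦ AA
  step 0 ⇒ step 1: BBC ⇒ AA·AA·B
    C ↦ B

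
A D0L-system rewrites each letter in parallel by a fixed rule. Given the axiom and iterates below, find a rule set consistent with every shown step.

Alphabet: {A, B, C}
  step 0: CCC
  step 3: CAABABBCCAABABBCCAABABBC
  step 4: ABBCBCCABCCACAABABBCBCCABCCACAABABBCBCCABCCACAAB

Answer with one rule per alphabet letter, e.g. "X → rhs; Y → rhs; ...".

  step 3 ⇒ step 4: CAABABBCCAABABBCCAABABBC ⇒ AB·BC·BC·CA·BC·CA·CA·AB·AB·BC·BC·CA·BC·CA·CA·AB·AB·BC·BC·CA·BC·CA·CA·AB
    A ↦ BC
    B ↦ CA
    C ↦ AB

A->BC, B->CA, C->AB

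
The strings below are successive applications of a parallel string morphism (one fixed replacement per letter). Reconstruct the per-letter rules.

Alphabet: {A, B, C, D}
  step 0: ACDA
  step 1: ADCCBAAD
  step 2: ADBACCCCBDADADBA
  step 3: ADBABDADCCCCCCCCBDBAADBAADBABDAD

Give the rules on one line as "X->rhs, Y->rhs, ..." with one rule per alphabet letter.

  step 2 ⇒ step 3: ADBACCCCBDADADBA ⇒ AD·BA·BD·AD·CC·CC·CC·CC·BD·BA·AD·BA·AD·BA·BD·AD
    A ↦ AD
    B ↦ BD
    C ↦ CC
    D ↦ BA

A->AD, B->BD, C->CC, D->BA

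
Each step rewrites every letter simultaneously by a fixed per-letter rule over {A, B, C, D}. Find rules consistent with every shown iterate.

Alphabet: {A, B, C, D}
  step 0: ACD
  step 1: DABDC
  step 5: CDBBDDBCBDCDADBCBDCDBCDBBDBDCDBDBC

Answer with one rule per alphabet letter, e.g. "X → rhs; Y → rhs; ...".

  step 0 ⇒ step 1: ACD ⇒ DA·BD·C
    A ↦ DA
    C ↦ BD
    D ↦ C
    B ↦ DB  (constrained at step 1)

A->DA, B->DB, C->BD, D->C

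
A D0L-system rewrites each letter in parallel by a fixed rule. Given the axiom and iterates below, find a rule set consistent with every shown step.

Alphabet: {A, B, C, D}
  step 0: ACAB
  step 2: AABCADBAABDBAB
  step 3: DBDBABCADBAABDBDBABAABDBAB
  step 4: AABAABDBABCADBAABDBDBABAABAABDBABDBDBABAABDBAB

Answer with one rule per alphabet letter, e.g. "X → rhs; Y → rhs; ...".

A->DB, B->AB, C->CA, D->A

  step 3 ⇒ step 4: DBDBABCADBAABDBDBABAABDBAB ⇒ A·AB·A·AB·DB·AB·CA·DB·A·AB·DB·DB·AB·A·AB·A·AB·DB·AB·DB·DB·AB·A·AB·DB·AB
    A ↦ DB
    B ↦ AB
    C ↦ CA
    D ↦ A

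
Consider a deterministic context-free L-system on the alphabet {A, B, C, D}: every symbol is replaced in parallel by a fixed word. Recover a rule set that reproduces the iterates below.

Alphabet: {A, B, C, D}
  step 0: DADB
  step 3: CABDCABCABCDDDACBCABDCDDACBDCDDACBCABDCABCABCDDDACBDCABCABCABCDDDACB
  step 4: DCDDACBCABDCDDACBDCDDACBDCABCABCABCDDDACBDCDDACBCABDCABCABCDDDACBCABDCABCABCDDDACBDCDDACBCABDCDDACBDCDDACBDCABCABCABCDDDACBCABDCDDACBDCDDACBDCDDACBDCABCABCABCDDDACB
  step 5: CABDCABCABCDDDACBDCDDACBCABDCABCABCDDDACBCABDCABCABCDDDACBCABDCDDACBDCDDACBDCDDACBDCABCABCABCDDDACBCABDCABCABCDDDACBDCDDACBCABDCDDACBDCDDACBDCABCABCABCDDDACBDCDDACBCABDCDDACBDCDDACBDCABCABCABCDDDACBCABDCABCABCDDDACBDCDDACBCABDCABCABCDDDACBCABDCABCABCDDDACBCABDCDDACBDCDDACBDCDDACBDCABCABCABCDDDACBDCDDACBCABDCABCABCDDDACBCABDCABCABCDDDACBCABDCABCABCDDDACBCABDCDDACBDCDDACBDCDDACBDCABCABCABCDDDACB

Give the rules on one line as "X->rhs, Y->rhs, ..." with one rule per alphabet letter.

  step 4 ⇒ step 5: DCDDACBCABDCDDACBDCDDACBDCABCABCABCDDDACBDCDDACBCABDCABCABCDDDACBCABDCABCABCDDDACBDCDDACBCABDCDDACBDCDDACBDCABCABCABCDDDACBCABDCDDACBDCDDACBDCDDACBDCABCABCABCDDDACB ⇒ CAB·D·CAB·CAB·CDD·D·ACB·D·CDD·ACB·CAB·D·CAB·CAB·CDD·D·ACB·CAB·D·CAB·CAB·CDD·D·ACB·CAB·D·CDD·ACB·D·CDD·ACB·D·CDD·ACB·D·CAB·CAB·CAB·CDD·D·ACB·CAB·D·CAB·CAB·CDD·D·ACB·D·CDD·ACB·CAB·D·CDD·ACB·D·CDD·ACB·D·CAB·CAB·CAB·CDD·D·ACB·D·CDD·ACB·CAB·D·CDD·ACB·D·CDD·ACB·D·CAB·CAB·CAB·CDD·D·ACB·CAB·D·CAB·CAB·CDD·D·ACB·D·CDD·ACB·CAB·D·CAB·CAB·CDD·D·ACB·CAB·D·CAB·CAB·CDD·D·ACB·CAB·D·CDD·ACB·D·CDD·ACB·D·CDD·ACB·D·CAB·CAB·CAB·CDD·D·ACB·D·CDD·ACB·CAB·D·CAB·CAB·CDD·D·ACB·CAB·D·CAB·CAB·CDD·D·ACB·CAB·D·CAB·CAB·CDD·D·ACB·CAB·D·CDD·ACB·D·CDD·ACB·D·CDD·ACB·D·CAB·CAB·CAB·CDD·D·ACB
    A ↦ CDD
    B ↦ ACB
    C ↦ D
    D ↦ CAB

A->CDD, B->ACB, C->D, D->CAB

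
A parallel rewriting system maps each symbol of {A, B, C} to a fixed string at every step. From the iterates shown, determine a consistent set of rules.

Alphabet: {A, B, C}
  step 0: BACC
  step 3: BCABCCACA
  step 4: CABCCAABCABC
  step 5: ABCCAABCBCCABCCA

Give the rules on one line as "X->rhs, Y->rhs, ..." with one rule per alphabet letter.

  step 4 ⇒ step 5: CABCCAABCABC ⇒ A·BC·C·A·A·BC·BC·C·A·BC·C·A
    A ↦ BC
    B ↦ C
    C ↦ A

A->BC, B->C, C->A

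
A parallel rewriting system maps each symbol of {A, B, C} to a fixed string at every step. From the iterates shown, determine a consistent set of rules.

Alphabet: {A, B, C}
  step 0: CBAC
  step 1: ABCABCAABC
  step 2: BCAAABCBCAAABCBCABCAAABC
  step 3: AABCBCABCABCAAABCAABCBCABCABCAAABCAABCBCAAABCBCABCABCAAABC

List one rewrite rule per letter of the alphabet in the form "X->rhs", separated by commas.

  step 2 ⇒ step 3: BCAAABCBCAAABCBCABCAAABC ⇒ A·ABC·BCA·BCA·BCA·A·ABC·A·ABC·BCA·BCA·BCA·A·ABC·A·ABC·BCA·A·ABC·BCA·BCA·BCA·A·ABC
    A ↦ BCA
    B ↦ A
    C ↦ ABC

A->BCA, B->A, C->ABC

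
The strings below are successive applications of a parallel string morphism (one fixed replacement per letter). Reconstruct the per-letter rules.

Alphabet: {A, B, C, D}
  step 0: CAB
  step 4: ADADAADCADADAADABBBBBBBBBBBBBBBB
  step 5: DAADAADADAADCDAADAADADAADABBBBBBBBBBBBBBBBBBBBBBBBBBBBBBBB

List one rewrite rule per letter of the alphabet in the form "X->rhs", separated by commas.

  step 4 ⇒ step 5: ADADAADCADADAADABBBBBBBBBBBBBBBB ⇒ DA·A·DA·A·DA·DA·A·DC·DA·A·DA·A·DA·DA·A·DA·BB·BB·BB·BB·BB·BB·BB·BB·BB·BB·BB·BB·BB·BB·BB·BB
    A ↦ DA
    B ↦ BB
    C ↦ DC
    D ↦ A

A->DA, B->BB, C->DC, D->A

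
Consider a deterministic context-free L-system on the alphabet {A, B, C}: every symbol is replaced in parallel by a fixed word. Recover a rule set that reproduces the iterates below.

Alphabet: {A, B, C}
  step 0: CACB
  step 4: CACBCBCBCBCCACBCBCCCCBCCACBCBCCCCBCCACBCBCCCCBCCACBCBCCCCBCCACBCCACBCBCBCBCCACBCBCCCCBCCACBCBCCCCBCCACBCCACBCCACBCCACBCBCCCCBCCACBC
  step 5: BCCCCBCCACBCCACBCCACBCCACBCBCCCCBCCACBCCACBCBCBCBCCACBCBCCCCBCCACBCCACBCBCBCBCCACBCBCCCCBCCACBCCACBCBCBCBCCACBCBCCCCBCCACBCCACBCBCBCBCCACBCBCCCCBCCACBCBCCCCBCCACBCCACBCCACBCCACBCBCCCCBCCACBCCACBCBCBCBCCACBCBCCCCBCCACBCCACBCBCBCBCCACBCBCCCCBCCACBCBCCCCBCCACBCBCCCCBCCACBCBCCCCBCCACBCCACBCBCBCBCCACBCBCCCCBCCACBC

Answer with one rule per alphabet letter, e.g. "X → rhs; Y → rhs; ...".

A->CCC, B->CAC, C->BC

  step 4 ⇒ step 5: CACBCBCBCBCCACBCBCCCCBCCACBCBCCCCBCCACBCBCCCCBCCACBCBCCCCBCCACBCCACBCBCBCBCCACBCBCCCCBCCACBCBCCCCBCCACBCCACBCCACBCCACBCBCCCCBCCACBC ⇒ BC·CCC·BC·CAC·BC·CAC·BC·CAC·BC·CAC·BC·BC·CCC·BC·CAC·BC·CAC·BC·BC·BC·BC·CAC·BC·BC·CCC·BC·CAC·BC·CAC·BC·BC·BC·BC·CAC·BC·BC·CCC·BC·CAC·BC·CAC·BC·BC·BC·BC·CAC·BC·BC·CCC·BC·CAC·BC·CAC·BC·BC·BC·BC·CAC·BC·BC·CCC·BC·CAC·BC·BC·CCC·BC·CAC·BC·CAC·BC·CAC·BC·CAC·BC·BC·CCC·BC·CAC·BC·CAC·BC·BC·BC·BC·CAC·BC·BC·CCC·BC·CAC·BC·CAC·BC·BC·BC·BC·CAC·BC·BC·CCC·BC·CAC·BC·BC·CCC·BC·CAC·BC·BC·CCC·BC·CAC·BC·BC·CCC·BC·CAC·BC·CAC·BC·BC·BC·BC·CAC·BC·BC·CCC·BC·CAC·BC
    A ↦ CCC
    B ↦ CAC
    C ↦ BC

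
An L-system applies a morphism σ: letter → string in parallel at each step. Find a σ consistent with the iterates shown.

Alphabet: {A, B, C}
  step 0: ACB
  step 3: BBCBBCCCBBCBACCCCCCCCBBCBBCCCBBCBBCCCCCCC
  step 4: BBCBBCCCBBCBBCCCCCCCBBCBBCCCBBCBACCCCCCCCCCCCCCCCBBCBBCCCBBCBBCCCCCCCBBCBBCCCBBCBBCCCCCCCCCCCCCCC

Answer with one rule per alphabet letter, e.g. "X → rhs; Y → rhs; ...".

A->BA, B->BBC, C->CC

  step 3 ⇒ step 4: BBCBBCCCBBCBACCCCCCCCBBCBBCCCBBCBBCCCCCCC ⇒ BBC·BBC·CC·BBC·BBC·CC·CC·CC·BBC·BBC·CC·BBC·BA·CC·CC·CC·CC·CC·CC·CC·CC·BBC·BBC·CC·BBC·BBC·CC·CC·CC·BBC·BBC·CC·BBC·BBC·CC·CC·CC·CC·CC·CC·CC
    A ↦ BA
    B ↦ BBC
    C ↦ CC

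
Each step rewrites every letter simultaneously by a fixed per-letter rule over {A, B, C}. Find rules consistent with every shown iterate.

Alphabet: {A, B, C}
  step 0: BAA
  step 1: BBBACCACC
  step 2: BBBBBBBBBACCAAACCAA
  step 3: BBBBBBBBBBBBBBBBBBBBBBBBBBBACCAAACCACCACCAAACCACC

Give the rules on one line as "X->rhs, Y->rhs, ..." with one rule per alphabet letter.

  step 2 ⇒ step 3: BBBBBBBBBACCAAACCAA ⇒ BBB·BBB·BBB·BBB·BBB·BBB·BBB·BBB·BBB·ACC·A·A·ACC·ACC·ACC·A·A·ACC·ACC
    A ↦ ACC
    B ↦ BBB
    C ↦ A

A->ACC, B->BBB, C->A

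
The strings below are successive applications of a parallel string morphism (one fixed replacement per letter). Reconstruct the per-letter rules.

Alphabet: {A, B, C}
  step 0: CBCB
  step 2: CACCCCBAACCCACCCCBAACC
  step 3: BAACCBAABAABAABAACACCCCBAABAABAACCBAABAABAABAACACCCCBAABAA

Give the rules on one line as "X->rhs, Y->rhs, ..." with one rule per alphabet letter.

A->CC, B->CA, C->BAA

  step 2 ⇒ step 3: CACCCCBAACCCACCCCBAACC ⇒ BAA·CC·BAA·BAA·BAA·BAA·CA·CC·CC·BAA·BAA·BAA·CC·BAA·BAA·BAA·BAA·CA·CC·CC·BAA·BAA
    A ↦ CC
    B ↦ CA
    C ↦ BAA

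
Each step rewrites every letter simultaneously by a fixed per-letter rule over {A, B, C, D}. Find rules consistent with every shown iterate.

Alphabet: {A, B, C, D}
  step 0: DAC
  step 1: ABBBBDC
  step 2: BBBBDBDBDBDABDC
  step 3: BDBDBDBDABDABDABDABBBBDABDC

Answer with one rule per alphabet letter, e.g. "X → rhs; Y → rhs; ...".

  step 2 ⇒ step 3: BBBBDBDBDBDABDC ⇒ BD·BD·BD·BD·A·BD·A·BD·A·BD·A·BBB·BD·A·BDC
    A ↦ BBB
    B ↦ BD
    C ↦ BDC
    D ↦ A

A->BBB, B->BD, C->BDC, D->A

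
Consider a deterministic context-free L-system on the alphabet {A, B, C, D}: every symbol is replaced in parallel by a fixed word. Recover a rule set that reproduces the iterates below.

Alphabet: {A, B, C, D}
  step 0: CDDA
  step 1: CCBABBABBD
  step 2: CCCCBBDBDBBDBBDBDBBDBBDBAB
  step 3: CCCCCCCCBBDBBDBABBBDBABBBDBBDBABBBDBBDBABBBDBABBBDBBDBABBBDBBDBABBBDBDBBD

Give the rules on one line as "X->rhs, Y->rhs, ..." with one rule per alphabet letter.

  step 2 ⇒ step 3: CCCCBBDBDBBDBBDBDBBDBBDBAB ⇒ CC·CC·CC·CC·BBD·BBD·BAB·BBD·BAB·BBD·BBD·BAB·BBD·BBD·BAB·BBD·BAB·BBD·BBD·BAB·BBD·BBD·BAB·BBD·BD·BBD
    A ↦ BD
    B ↦ BBD
    C ↦ CC
    D ↦ BAB

A->BD, B->BBD, C->CC, D->BAB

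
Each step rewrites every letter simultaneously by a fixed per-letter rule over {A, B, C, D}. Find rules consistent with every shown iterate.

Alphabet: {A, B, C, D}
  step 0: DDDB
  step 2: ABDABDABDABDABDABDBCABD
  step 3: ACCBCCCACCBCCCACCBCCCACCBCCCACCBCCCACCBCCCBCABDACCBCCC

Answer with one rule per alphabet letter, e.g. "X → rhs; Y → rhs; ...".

  step 2 ⇒ step 3: ABDABDABDABDABDABDBCABD ⇒ ACC·BC·CC·ACC·BC·CC·ACC·BC·CC·ACC·BC·CC·ACC·BC·CC·ACC·BC·CC·BC·ABD·ACC·BC·CC
    A ↦ ACC
    B ↦ BC
    C ↦ ABD
    D ↦ CC

A->ACC, B->BC, C->ABD, D->CC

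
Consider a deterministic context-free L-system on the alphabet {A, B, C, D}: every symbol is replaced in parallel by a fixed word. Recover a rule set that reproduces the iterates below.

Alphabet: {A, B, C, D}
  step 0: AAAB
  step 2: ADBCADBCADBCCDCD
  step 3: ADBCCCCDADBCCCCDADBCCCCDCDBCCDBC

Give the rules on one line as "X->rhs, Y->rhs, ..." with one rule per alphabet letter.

A->AD, B->CC, C->CD, D->BC

  step 2 ⇒ step 3: ADBCADBCADBCCDCD ⇒ AD·BC·CC·CD·AD·BC·CC·CD·AD·BC·CC·CD·CD·BC·CD·BC
    A ↦ AD
    B ↦ CC
    C ↦ CD
    D ↦ BC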